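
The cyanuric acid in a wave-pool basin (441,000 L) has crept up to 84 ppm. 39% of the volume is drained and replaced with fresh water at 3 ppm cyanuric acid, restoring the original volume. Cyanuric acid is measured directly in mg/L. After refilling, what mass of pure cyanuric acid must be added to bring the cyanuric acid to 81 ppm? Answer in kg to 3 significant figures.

After draining 39% and refilling: 84 × 0.61 + 3 × 0.39 = 52.41 ppm.
Deficit to target: 81 − 52.41 = 28.59 mg/L.
Mass: 28.59 mg/L × 441,000 L = 12,610 g cyanuric acid.

12.6 kg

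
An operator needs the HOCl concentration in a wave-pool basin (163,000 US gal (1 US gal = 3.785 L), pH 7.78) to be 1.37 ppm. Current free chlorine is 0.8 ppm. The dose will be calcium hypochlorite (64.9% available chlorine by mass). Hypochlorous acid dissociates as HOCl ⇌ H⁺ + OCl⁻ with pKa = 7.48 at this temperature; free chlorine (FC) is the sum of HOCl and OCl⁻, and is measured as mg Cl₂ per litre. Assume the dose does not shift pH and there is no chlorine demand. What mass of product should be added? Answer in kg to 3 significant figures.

Volume: 163,000 US gal × 3.785 L/gal = 616,955 L.
[OCl⁻]/[HOCl] = 10^(pH − pKa) = 10^(7.78 − 7.48) = 1.995; fraction as HOCl = 1/(1 + 1.995) = 0.3339.
Free chlorine required for 1.37 ppm HOCl: 1.37 / 0.3339 = 4.104 ppm.
FC to add: 4.104 − 0.8 = 3.304 mg/L as Cl₂.
Cl₂ equivalent: 3.304 mg/L × 616,955 L = 2038 g.
Product at 64.9% available Cl: 2038 / 0.649 = 3140 g.

3.14 kg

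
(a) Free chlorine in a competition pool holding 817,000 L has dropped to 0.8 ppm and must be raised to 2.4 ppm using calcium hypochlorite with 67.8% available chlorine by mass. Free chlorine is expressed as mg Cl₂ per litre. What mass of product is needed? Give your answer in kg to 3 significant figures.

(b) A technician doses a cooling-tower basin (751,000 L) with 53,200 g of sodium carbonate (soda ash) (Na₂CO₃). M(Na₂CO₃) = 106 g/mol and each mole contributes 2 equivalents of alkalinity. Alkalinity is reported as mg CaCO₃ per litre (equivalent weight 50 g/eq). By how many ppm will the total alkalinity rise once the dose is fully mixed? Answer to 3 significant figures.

(a) Chlorine deficit: 2.4 − 0.8 = 1.6 ppm = 1.6 mg/L as Cl₂.
(a) Cl₂ equivalent needed: 1.6 mg/L × 817,000 L = 1,307,000 mg = 1307 g.
(a) Product at 67.8% available chlorine: 1307 / 0.678 = 1928 g.

(b) Moles of Na₂CO₃: 53,200 g ÷ 106 g/mol = 501.9 mol → 1004 eq of alkalinity.
(b) As CaCO₃: 1004 eq × 50 g/eq = 50,190 g.
(b) Rise: 50,190 g / 751,000 L × 1000 = 66.83 mg/L.

(a) 1.93 kg; (b) 66.8 ppm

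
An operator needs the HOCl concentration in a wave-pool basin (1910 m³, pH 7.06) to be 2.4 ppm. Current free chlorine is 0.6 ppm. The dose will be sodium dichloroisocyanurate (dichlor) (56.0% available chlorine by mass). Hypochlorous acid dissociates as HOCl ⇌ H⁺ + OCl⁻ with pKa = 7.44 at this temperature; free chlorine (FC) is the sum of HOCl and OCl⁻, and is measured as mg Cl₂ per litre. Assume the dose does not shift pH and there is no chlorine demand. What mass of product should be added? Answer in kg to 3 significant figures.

9.55 kg

Volume: 1910 m³ = 1,910,000 L.
[OCl⁻]/[HOCl] = 10^(pH − pKa) = 10^(7.06 − 7.44) = 0.4169; fraction as HOCl = 1/(1 + 0.4169) = 0.7058.
Free chlorine required for 2.4 ppm HOCl: 2.4 / 0.7058 = 3.4 ppm.
FC to add: 3.4 − 0.6 = 2.8 mg/L as Cl₂.
Cl₂ equivalent: 2.8 mg/L × 1,910,000 L = 5349 g.
Product at 56.0% available Cl: 5349 / 0.56 = 9552 g.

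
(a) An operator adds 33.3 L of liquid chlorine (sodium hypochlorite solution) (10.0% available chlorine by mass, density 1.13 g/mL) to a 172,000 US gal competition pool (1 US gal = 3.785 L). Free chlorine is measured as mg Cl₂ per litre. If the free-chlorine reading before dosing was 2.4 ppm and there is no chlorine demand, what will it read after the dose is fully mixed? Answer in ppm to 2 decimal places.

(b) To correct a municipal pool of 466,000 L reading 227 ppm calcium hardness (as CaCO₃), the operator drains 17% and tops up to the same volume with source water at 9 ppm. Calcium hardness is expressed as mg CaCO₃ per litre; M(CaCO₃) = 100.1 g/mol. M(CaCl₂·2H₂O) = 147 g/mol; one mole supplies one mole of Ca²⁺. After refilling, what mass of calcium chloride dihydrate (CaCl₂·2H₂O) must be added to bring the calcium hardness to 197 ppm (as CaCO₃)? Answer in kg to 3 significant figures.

(a) Volume: 172,000 US gal × 3.785 L/gal = 651,020 L.
(a) Mass of solution: 33.3 L × 1000 mL/L × 1.13 g/mL = 37,630 g.
(a) Available chlorine delivered: 37,630 g × 0.1 = 3763 g as Cl₂.
(a) Concentration rise: 3763 g / 651,020 L = 5.78 mg/L = 5.78 ppm.
(a) Final FC: 2.4 + 5.78 = 8.18 ppm.

(b) After draining 17% and refilling: 227 × 0.83 + 9 × 0.17 = 189.94 ppm.
(b) Deficit to target: 197 − 189.94 = 7.06 mg/L.
(b) As CaCO₃: 7.06 mg/L × 466,000 L = 3290 g; ÷ 100.1 = 32.87 mol Ca²⁺.
(b) Mass: 32.87 × 147 = 4831 g.

(a) 8.18 ppm; (b) 4.83 kg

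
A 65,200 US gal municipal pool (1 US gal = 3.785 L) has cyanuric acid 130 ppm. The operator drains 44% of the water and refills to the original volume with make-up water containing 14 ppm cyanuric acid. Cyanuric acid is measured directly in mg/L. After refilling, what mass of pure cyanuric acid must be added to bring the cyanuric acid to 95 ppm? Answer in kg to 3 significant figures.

Volume: 65,200 US gal × 3.785 L/gal = 246,782 L.
After draining 44% and refilling: 130 × 0.56 + 14 × 0.44 = 78.96 ppm.
Deficit to target: 95 − 78.96 = 16.04 mg/L.
Mass: 16.04 mg/L × 246,782 L = 3958 g cyanuric acid.

3.96 kg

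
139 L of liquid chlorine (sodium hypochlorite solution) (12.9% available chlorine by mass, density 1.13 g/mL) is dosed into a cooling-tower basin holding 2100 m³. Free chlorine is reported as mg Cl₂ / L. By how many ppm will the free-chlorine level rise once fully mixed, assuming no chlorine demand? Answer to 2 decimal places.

9.65 ppm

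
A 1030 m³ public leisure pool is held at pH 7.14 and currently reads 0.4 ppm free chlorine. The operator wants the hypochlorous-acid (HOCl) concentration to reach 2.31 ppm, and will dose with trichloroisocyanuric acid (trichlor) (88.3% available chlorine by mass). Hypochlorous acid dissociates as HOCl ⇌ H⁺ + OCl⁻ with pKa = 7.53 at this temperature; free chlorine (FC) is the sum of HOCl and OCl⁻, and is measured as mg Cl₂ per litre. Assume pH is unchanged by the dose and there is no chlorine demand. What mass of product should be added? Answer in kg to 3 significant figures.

3.33 kg

Volume: 1030 m³ = 1,030,000 L.
[OCl⁻]/[HOCl] = 10^(pH − pKa) = 10^(7.14 − 7.53) = 0.4074; fraction as HOCl = 1/(1 + 0.4074) = 0.7105.
Free chlorine required for 2.31 ppm HOCl: 2.31 / 0.7105 = 3.251 ppm.
FC to add: 3.251 − 0.4 = 2.851 mg/L as Cl₂.
Cl₂ equivalent: 2.851 mg/L × 1,030,000 L = 2937 g.
Product at 88.3% available Cl: 2937 / 0.883 = 3326 g.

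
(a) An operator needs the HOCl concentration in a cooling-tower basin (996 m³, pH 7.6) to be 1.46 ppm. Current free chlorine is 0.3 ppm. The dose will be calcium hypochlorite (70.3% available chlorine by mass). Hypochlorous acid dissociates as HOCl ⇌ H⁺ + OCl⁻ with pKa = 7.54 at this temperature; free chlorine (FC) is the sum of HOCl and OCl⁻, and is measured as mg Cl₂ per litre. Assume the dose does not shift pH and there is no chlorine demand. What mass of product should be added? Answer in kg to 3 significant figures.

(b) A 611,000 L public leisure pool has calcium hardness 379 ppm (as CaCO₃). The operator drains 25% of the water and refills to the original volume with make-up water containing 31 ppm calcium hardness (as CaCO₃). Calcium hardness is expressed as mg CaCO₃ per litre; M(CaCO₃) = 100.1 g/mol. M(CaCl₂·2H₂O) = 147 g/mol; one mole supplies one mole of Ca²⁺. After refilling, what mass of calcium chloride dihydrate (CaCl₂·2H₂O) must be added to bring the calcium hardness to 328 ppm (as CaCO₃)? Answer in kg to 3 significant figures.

(a) Volume: 996 m³ = 996,000 L.
(a) [OCl⁻]/[HOCl] = 10^(pH − pKa) = 10^(7.6 − 7.54) = 1.148; fraction as HOCl = 1/(1 + 1.148) = 0.4655.
(a) Free chlorine required for 1.46 ppm HOCl: 1.46 / 0.4655 = 3.136 ppm.
(a) FC to add: 3.136 − 0.3 = 2.836 mg/L as Cl₂.
(a) Cl₂ equivalent: 2.836 mg/L × 996,000 L = 2825 g.
(a) Product at 70.3% available Cl: 2825 / 0.703 = 4018 g.

(b) After draining 25% and refilling: 379 × 0.75 + 31 × 0.25 = 292 ppm.
(b) Deficit to target: 328 − 292 = 36 mg/L.
(b) As CaCO₃: 36 mg/L × 611,000 L = 22,000 g; ÷ 100.1 = 219.7 mol Ca²⁺.
(b) Mass: 219.7 × 147 = 32,300 g.

(a) 4.02 kg; (b) 32.3 kg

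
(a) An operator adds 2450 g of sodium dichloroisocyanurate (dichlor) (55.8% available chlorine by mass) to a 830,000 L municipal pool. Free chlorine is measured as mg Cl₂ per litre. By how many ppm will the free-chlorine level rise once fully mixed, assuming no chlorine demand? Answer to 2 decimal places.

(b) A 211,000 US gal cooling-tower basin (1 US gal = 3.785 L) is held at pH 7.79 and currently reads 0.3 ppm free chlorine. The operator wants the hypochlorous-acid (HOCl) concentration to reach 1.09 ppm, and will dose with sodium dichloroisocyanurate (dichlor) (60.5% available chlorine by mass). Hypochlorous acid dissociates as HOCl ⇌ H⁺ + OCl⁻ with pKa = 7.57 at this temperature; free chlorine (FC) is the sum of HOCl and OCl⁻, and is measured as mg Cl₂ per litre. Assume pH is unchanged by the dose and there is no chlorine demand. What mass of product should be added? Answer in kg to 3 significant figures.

(a) 1.65 ppm; (b) 3.43 kg

(a) Available chlorine delivered: 2450 g × 0.558 = 1367 g as Cl₂.
(a) Concentration rise: 1367 g / 830,000 L = 1.647 mg/L = 1.65 ppm.

(b) Volume: 211,000 US gal × 3.785 L/gal = 798,635 L.
(b) [OCl⁻]/[HOCl] = 10^(pH − pKa) = 10^(7.79 − 7.57) = 1.66; fraction as HOCl = 1/(1 + 1.66) = 0.376.
(b) Free chlorine required for 1.09 ppm HOCl: 1.09 / 0.376 = 2.899 ppm.
(b) FC to add: 2.899 − 0.3 = 2.599 mg/L as Cl₂.
(b) Cl₂ equivalent: 2.599 mg/L × 798,635 L = 2076 g.
(b) Product at 60.5% available Cl: 2076 / 0.605 = 3431 g.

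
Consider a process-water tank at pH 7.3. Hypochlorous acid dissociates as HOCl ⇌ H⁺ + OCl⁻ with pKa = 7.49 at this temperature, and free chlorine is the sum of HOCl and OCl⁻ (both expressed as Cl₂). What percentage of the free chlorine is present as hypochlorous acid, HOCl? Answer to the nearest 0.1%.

[OCl⁻]/[HOCl] = 10^(pH − pKa) = 10^(7.3 − 7.49) = 10^-0.19 = 0.6457.
Fraction as HOCl = 1 / (1 + 0.6457) = 0.6077.

60.8%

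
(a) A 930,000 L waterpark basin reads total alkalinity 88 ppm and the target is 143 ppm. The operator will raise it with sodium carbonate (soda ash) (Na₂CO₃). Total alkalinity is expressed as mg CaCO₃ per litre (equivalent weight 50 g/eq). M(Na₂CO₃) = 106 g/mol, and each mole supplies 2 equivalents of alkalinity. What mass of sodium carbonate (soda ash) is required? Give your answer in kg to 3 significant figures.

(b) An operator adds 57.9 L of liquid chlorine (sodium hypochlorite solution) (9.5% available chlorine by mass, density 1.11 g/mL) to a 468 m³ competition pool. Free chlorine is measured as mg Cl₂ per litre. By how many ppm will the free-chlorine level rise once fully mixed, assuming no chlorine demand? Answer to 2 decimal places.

(a) Alkalinity to add: (143 − 88) = 55 mg/L as CaCO₃ × 930,000 L = 51,150 g as CaCO₃.
(a) Equivalents: 51,150 g ÷ 50 g/eq = 1023 eq.
(a) Each mole of Na₂CO₃ supplies 2 eq, so 1023 / 2 = 511.5 mol.
(a) Mass: 511.5 mol × 106 g/mol = 54,220 g.

(b) Volume: 468 m³ = 468,000 L.
(b) Mass of solution: 57.9 L × 1000 mL/L × 1.11 g/mL = 64,270 g.
(b) Available chlorine delivered: 64,270 g × 0.095 = 6106 g as Cl₂.
(b) Concentration rise: 6106 g / 468,000 L = 13.05 mg/L = 13.05 ppm.

(a) 54.2 kg; (b) 13.05 ppm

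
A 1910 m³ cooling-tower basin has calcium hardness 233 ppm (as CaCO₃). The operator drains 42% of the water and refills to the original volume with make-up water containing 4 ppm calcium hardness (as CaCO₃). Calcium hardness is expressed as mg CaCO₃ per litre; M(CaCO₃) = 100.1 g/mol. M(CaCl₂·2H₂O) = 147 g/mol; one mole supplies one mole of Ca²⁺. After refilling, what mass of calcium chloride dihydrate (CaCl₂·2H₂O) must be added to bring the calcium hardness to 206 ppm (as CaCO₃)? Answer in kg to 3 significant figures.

194 kg

Volume: 1910 m³ = 1,910,000 L.
After draining 42% and refilling: 233 × 0.58 + 4 × 0.42 = 136.82 ppm.
Deficit to target: 206 − 136.82 = 69.18 mg/L.
As CaCO₃: 69.18 mg/L × 1,910,000 L = 132,100 g; ÷ 100.1 = 1320 mol Ca²⁺.
Mass: 1320 × 147 = 194,000 g.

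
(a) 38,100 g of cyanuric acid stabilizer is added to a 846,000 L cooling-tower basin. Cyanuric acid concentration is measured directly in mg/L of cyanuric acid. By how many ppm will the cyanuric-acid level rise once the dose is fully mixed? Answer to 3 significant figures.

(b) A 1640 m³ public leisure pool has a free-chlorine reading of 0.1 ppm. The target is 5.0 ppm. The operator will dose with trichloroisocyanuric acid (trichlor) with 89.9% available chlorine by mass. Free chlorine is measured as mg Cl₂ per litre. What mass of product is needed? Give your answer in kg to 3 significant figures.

(a) 45.0 ppm; (b) 8.94 kg

(a) Rise: 38,100 g / 846,000 L × 1000 = 45.04 mg/L.

(b) Volume: 1640 m³ = 1,640,000 L.
(b) Chlorine deficit: 5.0 − 0.1 = 4.9 ppm = 4.9 mg/L as Cl₂.
(b) Cl₂ equivalent needed: 4.9 mg/L × 1,640,000 L = 8,036,000 mg = 8036 g.
(b) Product at 89.9% available chlorine: 8036 / 0.899 = 8939 g.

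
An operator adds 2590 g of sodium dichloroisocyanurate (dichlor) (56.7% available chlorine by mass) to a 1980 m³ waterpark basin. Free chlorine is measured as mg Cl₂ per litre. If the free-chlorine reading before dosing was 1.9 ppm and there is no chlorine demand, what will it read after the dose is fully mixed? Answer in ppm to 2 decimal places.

2.64 ppm

Volume: 1980 m³ = 1,980,000 L.
Available chlorine delivered: 2590 g × 0.567 = 1469 g as Cl₂.
Concentration rise: 1469 g / 1,980,000 L = 0.7417 mg/L = 0.74 ppm.
Final FC: 1.9 + 0.74 = 2.64 ppm.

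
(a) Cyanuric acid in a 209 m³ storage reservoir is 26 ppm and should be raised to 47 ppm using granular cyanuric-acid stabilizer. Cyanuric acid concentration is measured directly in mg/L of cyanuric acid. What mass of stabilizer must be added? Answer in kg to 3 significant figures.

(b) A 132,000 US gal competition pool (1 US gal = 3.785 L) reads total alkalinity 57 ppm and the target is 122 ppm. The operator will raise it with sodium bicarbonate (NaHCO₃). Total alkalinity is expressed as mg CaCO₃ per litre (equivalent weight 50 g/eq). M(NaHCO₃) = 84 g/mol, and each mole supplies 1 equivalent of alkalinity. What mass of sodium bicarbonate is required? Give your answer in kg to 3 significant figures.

(a) 4.39 kg; (b) 54.6 kg

(a) Volume: 209 m³ = 209,000 L.
(a) CYA to add: (47 − 26) = 21 mg/L × 209,000 L = 4389 g cyanuric acid.

(b) Volume: 132,000 US gal × 3.785 L/gal = 499,620 L.
(b) Alkalinity to add: (122 − 57) = 65 mg/L as CaCO₃ × 499,620 L = 32,480 g as CaCO₃.
(b) Equivalents: 32,480 g ÷ 50 g/eq = 649.5 eq.
(b) NaHCO₃ supplies 1 eq per mole → 649.5 mol.
(b) Mass: 649.5 mol × 84 g/mol = 54,560 g.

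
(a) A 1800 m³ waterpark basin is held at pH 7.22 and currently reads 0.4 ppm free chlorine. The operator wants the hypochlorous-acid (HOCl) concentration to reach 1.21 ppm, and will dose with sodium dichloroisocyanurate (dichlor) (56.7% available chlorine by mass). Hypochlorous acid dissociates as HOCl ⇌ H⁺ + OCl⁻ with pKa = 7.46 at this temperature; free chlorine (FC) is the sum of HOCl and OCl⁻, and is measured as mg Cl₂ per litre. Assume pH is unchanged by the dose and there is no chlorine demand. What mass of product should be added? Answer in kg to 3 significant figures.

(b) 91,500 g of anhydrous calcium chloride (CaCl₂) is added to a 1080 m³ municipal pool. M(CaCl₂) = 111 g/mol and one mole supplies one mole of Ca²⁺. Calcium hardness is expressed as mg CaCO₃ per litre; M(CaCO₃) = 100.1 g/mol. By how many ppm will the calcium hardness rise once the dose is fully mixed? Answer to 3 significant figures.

(a) Volume: 1800 m³ = 1,800,000 L.
(a) [OCl⁻]/[HOCl] = 10^(pH − pKa) = 10^(7.22 − 7.46) = 0.5754; fraction as HOCl = 1/(1 + 0.5754) = 0.6347.
(a) Free chlorine required for 1.21 ppm HOCl: 1.21 / 0.6347 = 1.906 ppm.
(a) FC to add: 1.906 − 0.4 = 1.506 mg/L as Cl₂.
(a) Cl₂ equivalent: 1.506 mg/L × 1,800,000 L = 2711 g.
(a) Product at 56.7% available Cl: 2711 / 0.567 = 4782 g.

(b) Volume: 1080 m³ = 1,080,000 L.
(b) Moles of Ca²⁺: 91,500 g ÷ 111 g/mol = 824.3 mol.
(b) As CaCO₃: 824.3 mol × 100.1 g/mol = 82,510 g.
(b) Rise: 82,510 g / 1,080,000 L × 1000 = 76.4 mg/L.

(a) 4.78 kg; (b) 76.4 ppm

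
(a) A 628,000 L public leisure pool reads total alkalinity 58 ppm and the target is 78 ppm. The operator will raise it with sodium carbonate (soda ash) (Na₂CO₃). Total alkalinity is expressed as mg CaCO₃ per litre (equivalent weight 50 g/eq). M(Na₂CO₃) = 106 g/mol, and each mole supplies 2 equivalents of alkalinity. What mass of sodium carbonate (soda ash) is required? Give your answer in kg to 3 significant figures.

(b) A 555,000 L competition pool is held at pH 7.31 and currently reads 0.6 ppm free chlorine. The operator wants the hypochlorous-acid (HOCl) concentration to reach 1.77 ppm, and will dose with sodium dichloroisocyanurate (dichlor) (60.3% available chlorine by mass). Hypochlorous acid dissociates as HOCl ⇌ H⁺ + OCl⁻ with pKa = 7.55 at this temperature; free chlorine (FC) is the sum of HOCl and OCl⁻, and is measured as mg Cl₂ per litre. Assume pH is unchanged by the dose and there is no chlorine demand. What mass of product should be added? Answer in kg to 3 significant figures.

(a) Alkalinity to add: (78 − 58) = 20 mg/L as CaCO₃ × 628,000 L = 12,560 g as CaCO₃.
(a) Equivalents: 12,560 g ÷ 50 g/eq = 251.2 eq.
(a) Each mole of Na₂CO₃ supplies 2 eq, so 251.2 / 2 = 125.6 mol.
(a) Mass: 125.6 mol × 106 g/mol = 13,310 g.

(b) [OCl⁻]/[HOCl] = 10^(pH − pKa) = 10^(7.31 − 7.55) = 0.5754; fraction as HOCl = 1/(1 + 0.5754) = 0.6347.
(b) Free chlorine required for 1.77 ppm HOCl: 1.77 / 0.6347 = 2.789 ppm.
(b) FC to add: 2.789 − 0.6 = 2.189 mg/L as Cl₂.
(b) Cl₂ equivalent: 2.189 mg/L × 555,000 L = 1215 g.
(b) Product at 60.3% available Cl: 1215 / 0.603 = 2014 g.

(a) 13.3 kg; (b) 2.01 kg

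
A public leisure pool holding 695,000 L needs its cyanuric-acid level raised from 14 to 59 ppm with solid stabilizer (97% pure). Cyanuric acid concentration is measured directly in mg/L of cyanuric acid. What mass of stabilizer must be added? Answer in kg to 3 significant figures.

CYA to add: (59 − 14) = 45 mg/L × 695,000 L = 31,280 g cyanuric acid.
At 97% purity: 31,280 / 0.97 = 32,240 g product.

32.2 kg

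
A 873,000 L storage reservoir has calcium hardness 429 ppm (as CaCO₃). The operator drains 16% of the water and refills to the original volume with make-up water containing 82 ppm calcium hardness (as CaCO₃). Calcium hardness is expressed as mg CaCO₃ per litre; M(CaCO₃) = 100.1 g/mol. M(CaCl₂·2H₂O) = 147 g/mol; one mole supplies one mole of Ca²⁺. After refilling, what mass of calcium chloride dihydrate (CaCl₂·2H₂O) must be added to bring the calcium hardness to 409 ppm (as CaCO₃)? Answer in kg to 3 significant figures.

45.5 kg

After draining 16% and refilling: 429 × 0.84 + 82 × 0.16 = 373.48 ppm.
Deficit to target: 409 − 373.48 = 35.52 mg/L.
As CaCO₃: 35.52 mg/L × 873,000 L = 31,010 g; ÷ 100.1 = 309.8 mol Ca²⁺.
Mass: 309.8 × 147 = 45,540 g.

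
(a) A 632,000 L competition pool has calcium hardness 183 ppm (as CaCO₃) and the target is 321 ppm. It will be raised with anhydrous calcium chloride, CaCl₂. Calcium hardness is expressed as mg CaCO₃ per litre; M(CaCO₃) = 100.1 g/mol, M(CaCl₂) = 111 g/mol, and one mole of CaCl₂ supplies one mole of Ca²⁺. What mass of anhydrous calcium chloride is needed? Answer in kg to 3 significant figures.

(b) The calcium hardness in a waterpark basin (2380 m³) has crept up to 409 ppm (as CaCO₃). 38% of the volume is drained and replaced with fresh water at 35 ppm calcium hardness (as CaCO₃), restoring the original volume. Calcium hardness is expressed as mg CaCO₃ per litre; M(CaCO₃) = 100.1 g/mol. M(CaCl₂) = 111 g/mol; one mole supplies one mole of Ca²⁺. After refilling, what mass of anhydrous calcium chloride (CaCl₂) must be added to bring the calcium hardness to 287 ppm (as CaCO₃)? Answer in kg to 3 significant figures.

(a) 96.7 kg; (b) 53.1 kg

(a) Hardness to add: (321 − 183) = 138 mg/L as CaCO₃ × 632,000 L = 87,220 g as CaCO₃.
(a) Moles of Ca²⁺ (1 mol Ca²⁺ ≡ 1 mol CaCO₃): 87,220 / 100.1 g/mol = 871.3 mol.
(a) Mass of CaCl₂: 871.3 × 111 = 96,710 g.

(b) Volume: 2380 m³ = 2,380,000 L.
(b) After draining 38% and refilling: 409 × 0.62 + 35 × 0.38 = 266.88 ppm.
(b) Deficit to target: 287 − 266.88 = 20.12 mg/L.
(b) As CaCO₃: 20.12 mg/L × 2,380,000 L = 47,890 g; ÷ 100.1 = 478.4 mol Ca²⁺.
(b) Mass: 478.4 × 111 = 53,100 g.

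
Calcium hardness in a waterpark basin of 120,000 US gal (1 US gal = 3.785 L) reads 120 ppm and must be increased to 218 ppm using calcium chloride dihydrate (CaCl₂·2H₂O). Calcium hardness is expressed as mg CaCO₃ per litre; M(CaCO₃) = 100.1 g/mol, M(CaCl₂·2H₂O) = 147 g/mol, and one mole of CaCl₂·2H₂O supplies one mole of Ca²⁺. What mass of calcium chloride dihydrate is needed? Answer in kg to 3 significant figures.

65.4 kg

Volume: 120,000 US gal × 3.785 L/gal = 454,200 L.
Hardness to add: (218 − 120) = 98 mg/L as CaCO₃ × 454,200 L = 44,510 g as CaCO₃.
Moles of Ca²⁺ (1 mol Ca²⁺ ≡ 1 mol CaCO₃): 44,510 / 100.1 g/mol = 444.7 mol.
Mass of CaCl₂·2H₂O: 444.7 × 147 = 65,370 g.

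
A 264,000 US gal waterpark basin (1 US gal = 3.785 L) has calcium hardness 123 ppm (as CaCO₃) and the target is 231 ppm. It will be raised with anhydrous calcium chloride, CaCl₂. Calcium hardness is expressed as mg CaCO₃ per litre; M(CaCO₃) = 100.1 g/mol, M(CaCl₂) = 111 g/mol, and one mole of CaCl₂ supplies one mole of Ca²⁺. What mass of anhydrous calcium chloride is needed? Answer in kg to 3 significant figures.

120 kg

Volume: 264,000 US gal × 3.785 L/gal = 999,240 L.
Hardness to add: (231 − 123) = 108 mg/L as CaCO₃ × 999,240 L = 107,900 g as CaCO₃.
Moles of Ca²⁺ (1 mol Ca²⁺ ≡ 1 mol CaCO₃): 107,900 / 100.1 g/mol = 1078 mol.
Mass of CaCl₂: 1078 × 111 = 119,700 g.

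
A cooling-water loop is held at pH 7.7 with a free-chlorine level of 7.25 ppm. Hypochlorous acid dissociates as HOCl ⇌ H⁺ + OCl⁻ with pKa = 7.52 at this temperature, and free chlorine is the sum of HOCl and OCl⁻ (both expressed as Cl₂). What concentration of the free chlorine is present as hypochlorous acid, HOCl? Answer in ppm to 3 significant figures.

[OCl⁻]/[HOCl] = 10^(pH − pKa) = 10^(7.7 − 7.52) = 10^0.18 = 1.514.
Fraction as HOCl = 1 / (1 + 1.514) = 0.3978.
HOCl = 0.3978 × 7.25 ppm = 2.884 ppm.

2.88 ppm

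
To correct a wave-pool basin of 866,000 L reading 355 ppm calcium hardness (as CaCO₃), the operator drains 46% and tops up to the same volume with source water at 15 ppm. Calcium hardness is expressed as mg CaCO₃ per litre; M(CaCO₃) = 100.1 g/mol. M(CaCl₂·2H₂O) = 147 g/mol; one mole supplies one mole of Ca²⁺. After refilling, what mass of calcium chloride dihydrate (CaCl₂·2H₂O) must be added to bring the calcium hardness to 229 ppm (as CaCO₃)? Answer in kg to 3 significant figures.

After draining 46% and refilling: 355 × 0.54 + 15 × 0.46 = 198.6 ppm.
Deficit to target: 229 − 198.6 = 30.4 mg/L.
As CaCO₃: 30.4 mg/L × 866,000 L = 26,330 g; ÷ 100.1 = 263 mol Ca²⁺.
Mass: 263 × 147 = 38,660 g.

38.7 kg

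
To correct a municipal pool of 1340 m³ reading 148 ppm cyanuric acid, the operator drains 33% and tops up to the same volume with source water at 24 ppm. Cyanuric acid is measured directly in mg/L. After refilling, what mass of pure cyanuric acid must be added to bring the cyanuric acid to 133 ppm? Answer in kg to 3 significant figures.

Volume: 1340 m³ = 1,340,000 L.
After draining 33% and refilling: 148 × 0.67 + 24 × 0.33 = 107.08 ppm.
Deficit to target: 133 − 107.08 = 25.92 mg/L.
Mass: 25.92 mg/L × 1,340,000 L = 34,730 g cyanuric acid.

34.7 kg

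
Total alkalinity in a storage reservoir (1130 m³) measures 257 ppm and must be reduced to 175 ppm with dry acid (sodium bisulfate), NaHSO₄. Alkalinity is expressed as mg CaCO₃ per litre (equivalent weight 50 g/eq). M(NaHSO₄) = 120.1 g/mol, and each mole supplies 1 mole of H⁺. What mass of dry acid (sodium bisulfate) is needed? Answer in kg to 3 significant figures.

Volume: 1130 m³ = 1,130,000 L.
Alkalinity to neutralize: (257 − 175) = 82 mg/L as CaCO₃ × 1,130,000 L = 92,660 g as CaCO₃.
Equivalents of H⁺ required: 92,660 ÷ 50 g/eq = 1853 eq = 1853 mol NaHSO₄.
Mass of NaHSO₄: 1853 × 120.1 = 222,600 g.

223 kg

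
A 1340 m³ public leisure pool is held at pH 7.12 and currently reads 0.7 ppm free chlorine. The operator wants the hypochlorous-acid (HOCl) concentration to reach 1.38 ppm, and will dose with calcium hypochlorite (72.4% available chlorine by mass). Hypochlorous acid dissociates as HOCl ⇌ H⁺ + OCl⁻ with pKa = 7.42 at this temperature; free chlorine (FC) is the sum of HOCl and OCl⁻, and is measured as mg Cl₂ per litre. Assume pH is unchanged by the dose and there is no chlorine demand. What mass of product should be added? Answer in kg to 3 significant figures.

2.54 kg

Volume: 1340 m³ = 1,340,000 L.
[OCl⁻]/[HOCl] = 10^(pH − pKa) = 10^(7.12 − 7.42) = 0.5012; fraction as HOCl = 1/(1 + 0.5012) = 0.6661.
Free chlorine required for 1.38 ppm HOCl: 1.38 / 0.6661 = 2.072 ppm.
FC to add: 2.072 − 0.7 = 1.372 mg/L as Cl₂.
Cl₂ equivalent: 1.372 mg/L × 1,340,000 L = 1838 g.
Product at 72.4% available Cl: 1838 / 0.724 = 2539 g.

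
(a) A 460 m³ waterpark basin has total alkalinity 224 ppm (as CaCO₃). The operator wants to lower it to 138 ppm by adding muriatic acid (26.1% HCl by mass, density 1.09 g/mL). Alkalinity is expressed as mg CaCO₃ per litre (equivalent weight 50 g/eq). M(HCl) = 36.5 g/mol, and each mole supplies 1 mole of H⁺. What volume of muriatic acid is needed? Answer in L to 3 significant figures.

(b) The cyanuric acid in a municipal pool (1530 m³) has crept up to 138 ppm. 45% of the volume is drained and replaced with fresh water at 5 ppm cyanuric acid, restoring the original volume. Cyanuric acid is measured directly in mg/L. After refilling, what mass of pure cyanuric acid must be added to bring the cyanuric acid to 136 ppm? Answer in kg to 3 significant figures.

(a) Volume: 460 m³ = 460,000 L.
(a) Alkalinity to neutralize: (224 − 138) = 86 mg/L as CaCO₃ × 460,000 L = 39,560 g as CaCO₃.
(a) Equivalents of H⁺ required: 39,560 ÷ 50 g/eq = 791.2 eq = 791.2 mol HCl.
(a) Mass of HCl: 791.2 × 36.5 = 28,880 g.
(a) Mass of 26.1% solution: 28,880 / 0.261 = 110,600 g.
(a) Volume: 110,600 g ÷ 1.09 g/mL = 101,500 mL.

(b) Volume: 1530 m³ = 1,530,000 L.
(b) After draining 45% and refilling: 138 × 0.55 + 5 × 0.45 = 78.15 ppm.
(b) Deficit to target: 136 − 78.15 = 57.85 mg/L.
(b) Mass: 57.85 mg/L × 1,530,000 L = 88,510 g cyanuric acid.

(a) 102 L; (b) 88.5 kg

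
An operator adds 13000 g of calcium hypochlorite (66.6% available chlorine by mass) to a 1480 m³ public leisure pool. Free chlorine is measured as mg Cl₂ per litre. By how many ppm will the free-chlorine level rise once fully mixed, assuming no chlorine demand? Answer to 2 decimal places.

5.85 ppm

Volume: 1480 m³ = 1,480,000 L.
Available chlorine delivered: 13,000 g × 0.666 = 8658 g as Cl₂.
Concentration rise: 8658 g / 1,480,000 L = 5.85 mg/L = 5.85 ppm.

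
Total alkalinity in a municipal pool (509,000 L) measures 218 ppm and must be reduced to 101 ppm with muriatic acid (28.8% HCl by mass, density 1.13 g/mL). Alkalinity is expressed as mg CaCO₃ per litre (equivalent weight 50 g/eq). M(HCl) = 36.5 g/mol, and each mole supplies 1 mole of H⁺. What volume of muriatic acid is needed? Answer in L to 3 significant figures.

Alkalinity to neutralize: (218 − 101) = 117 mg/L as CaCO₃ × 509,000 L = 59,550 g as CaCO₃.
Equivalents of H⁺ required: 59,550 ÷ 50 g/eq = 1191 eq = 1191 mol HCl.
Mass of HCl: 1191 × 36.5 = 43,470 g.
Mass of 28.8% solution: 43,470 / 0.288 = 151,000 g.
Volume: 151,000 g ÷ 1.13 g/mL = 133,600 mL.

134 L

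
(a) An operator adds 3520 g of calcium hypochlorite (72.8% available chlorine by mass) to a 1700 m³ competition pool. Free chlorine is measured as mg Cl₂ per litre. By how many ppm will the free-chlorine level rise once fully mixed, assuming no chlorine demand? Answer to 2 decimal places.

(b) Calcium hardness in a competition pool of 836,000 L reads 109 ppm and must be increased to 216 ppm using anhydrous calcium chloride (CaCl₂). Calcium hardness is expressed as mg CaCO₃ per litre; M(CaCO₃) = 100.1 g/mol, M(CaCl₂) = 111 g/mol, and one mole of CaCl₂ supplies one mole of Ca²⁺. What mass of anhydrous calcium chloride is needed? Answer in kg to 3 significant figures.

(a) Volume: 1700 m³ = 1,700,000 L.
(a) Available chlorine delivered: 3520 g × 0.728 = 2563 g as Cl₂.
(a) Concentration rise: 2563 g / 1,700,000 L = 1.507 mg/L = 1.51 ppm.

(b) Hardness to add: (216 − 109) = 107 mg/L as CaCO₃ × 836,000 L = 89,450 g as CaCO₃.
(b) Moles of Ca²⁺ (1 mol Ca²⁺ ≡ 1 mol CaCO₃): 89,450 / 100.1 g/mol = 893.6 mol.
(b) Mass of CaCl₂: 893.6 × 111 = 99,190 g.

(a) 1.51 ppm; (b) 99.2 kg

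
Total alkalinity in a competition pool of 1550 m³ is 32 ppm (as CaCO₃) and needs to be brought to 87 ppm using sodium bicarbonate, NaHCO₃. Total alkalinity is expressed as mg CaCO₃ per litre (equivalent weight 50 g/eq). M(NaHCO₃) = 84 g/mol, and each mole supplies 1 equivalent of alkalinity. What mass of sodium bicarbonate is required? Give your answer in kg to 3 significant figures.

Volume: 1550 m³ = 1,550,000 L.
Alkalinity to add: (87 − 32) = 55 mg/L as CaCO₃ × 1,550,000 L = 85,250 g as CaCO₃.
Equivalents: 85,250 g ÷ 50 g/eq = 1705 eq.
NaHCO₃ supplies 1 eq per mole → 1705 mol.
Mass: 1705 mol × 84 g/mol = 143,200 g.

143 kg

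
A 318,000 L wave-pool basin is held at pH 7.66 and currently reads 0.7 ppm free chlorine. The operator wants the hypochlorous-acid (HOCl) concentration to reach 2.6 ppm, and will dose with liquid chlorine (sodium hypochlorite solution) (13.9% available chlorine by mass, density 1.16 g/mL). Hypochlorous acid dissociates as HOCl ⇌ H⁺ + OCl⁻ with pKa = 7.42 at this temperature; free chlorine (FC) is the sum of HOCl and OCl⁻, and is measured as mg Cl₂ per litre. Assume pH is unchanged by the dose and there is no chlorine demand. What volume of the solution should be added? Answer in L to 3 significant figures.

[OCl⁻]/[HOCl] = 10^(pH − pKa) = 10^(7.66 − 7.42) = 1.738; fraction as HOCl = 1/(1 + 1.738) = 0.3653.
Free chlorine required for 2.6 ppm HOCl: 2.6 / 0.3653 = 7.118 ppm.
FC to add: 7.118 − 0.7 = 6.418 mg/L as Cl₂.
Cl₂ equivalent: 6.418 mg/L × 318,000 L = 2041 g.
Product at 13.9% available Cl: 2041 / 0.139 = 14,680 g.
Volume: 14,680 g ÷ 1.16 g/mL = 12,660 mL.

12.7 L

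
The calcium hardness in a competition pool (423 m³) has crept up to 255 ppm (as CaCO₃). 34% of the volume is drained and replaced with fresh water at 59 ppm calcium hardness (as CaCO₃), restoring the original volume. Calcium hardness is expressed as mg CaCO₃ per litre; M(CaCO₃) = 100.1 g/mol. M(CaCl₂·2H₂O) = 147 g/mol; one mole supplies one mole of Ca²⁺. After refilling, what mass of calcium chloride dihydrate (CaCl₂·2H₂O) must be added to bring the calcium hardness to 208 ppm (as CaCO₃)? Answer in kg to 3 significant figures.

Volume: 423 m³ = 423,000 L.
After draining 34% and refilling: 255 × 0.66 + 59 × 0.34 = 188.36 ppm.
Deficit to target: 208 − 188.36 = 19.64 mg/L.
As CaCO₃: 19.64 mg/L × 423,000 L = 8308 g; ÷ 100.1 = 82.99 mol Ca²⁺.
Mass: 82.99 × 147 = 12,200 g.

12.2 kg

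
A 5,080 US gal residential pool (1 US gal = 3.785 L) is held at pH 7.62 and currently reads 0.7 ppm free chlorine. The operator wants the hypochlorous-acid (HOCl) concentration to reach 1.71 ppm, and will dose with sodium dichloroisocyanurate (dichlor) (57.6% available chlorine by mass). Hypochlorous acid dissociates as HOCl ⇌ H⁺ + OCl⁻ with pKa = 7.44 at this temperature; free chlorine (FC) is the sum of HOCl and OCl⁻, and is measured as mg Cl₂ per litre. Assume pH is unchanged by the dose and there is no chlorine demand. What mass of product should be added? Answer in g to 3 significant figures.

Volume: 5,080 US gal × 3.785 L/gal = 19,228 L.
[OCl⁻]/[HOCl] = 10^(pH − pKa) = 10^(7.62 − 7.44) = 1.514; fraction as HOCl = 1/(1 + 1.514) = 0.3978.
Free chlorine required for 1.71 ppm HOCl: 1.71 / 0.3978 = 4.298 ppm.
FC to add: 4.298 − 0.7 = 3.598 mg/L as Cl₂.
Cl₂ equivalent: 3.598 mg/L × 19,228 L = 69.19 g.
Product at 57.6% available Cl: 69.19 / 0.576 = 120.1 g.

120 g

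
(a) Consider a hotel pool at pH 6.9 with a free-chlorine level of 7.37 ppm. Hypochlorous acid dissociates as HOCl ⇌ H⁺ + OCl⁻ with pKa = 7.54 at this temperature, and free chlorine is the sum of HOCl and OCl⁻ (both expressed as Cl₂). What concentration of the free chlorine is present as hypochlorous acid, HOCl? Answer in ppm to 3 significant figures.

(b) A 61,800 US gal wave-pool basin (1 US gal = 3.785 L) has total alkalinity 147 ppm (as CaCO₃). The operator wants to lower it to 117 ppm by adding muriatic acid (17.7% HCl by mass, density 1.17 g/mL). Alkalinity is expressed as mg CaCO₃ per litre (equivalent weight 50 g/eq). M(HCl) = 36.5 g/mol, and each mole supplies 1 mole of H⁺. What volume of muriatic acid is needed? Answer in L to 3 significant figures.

(a) [OCl⁻]/[HOCl] = 10^(pH − pKa) = 10^(6.9 − 7.54) = 10^-0.64 = 0.2291.
(a) Fraction as HOCl = 1 / (1 + 0.2291) = 0.8136.
(a) HOCl = 0.8136 × 7.37 ppm = 5.996 ppm.

(b) Volume: 61,800 US gal × 3.785 L/gal = 233,913 L.
(b) Alkalinity to neutralize: (147 − 117) = 30 mg/L as CaCO₃ × 233,913 L = 7017 g as CaCO₃.
(b) Equivalents of H⁺ required: 7017 ÷ 50 g/eq = 140.3 eq = 140.3 mol HCl.
(b) Mass of HCl: 140.3 × 36.5 = 5123 g.
(b) Mass of 17.7% solution: 5123 / 0.177 = 28,940 g.
(b) Volume: 28,940 g ÷ 1.17 g/mL = 24,740 mL.

(a) 6.00 ppm; (b) 24.7 L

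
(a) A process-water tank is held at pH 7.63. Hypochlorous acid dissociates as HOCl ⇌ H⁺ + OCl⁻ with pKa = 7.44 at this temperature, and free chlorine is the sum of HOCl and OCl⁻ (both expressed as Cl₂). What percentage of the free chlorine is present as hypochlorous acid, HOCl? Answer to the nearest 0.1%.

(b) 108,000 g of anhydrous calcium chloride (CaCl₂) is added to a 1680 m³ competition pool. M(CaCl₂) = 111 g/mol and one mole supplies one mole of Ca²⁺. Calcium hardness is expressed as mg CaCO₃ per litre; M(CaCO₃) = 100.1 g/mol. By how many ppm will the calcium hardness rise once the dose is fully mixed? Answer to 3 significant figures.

(a) [OCl⁻]/[HOCl] = 10^(pH − pKa) = 10^(7.63 − 7.44) = 10^0.19 = 1.549.
(a) Fraction as HOCl = 1 / (1 + 1.549) = 0.3923.

(b) Volume: 1680 m³ = 1,680,000 L.
(b) Moles of Ca²⁺: 108,000 g ÷ 111 g/mol = 973 mol.
(b) As CaCO₃: 973 mol × 100.1 g/mol = 97,390 g.
(b) Rise: 97,390 g / 1,680,000 L × 1000 = 57.97 mg/L.

(a) 39.2%; (b) 58.0 ppm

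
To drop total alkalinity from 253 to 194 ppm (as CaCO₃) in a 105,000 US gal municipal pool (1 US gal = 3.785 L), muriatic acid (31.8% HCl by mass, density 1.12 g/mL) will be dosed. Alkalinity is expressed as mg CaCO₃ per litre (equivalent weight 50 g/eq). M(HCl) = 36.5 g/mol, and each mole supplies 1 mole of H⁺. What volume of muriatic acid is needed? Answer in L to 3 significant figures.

Volume: 105,000 US gal × 3.785 L/gal = 397,425 L.
Alkalinity to neutralize: (253 − 194) = 59 mg/L as CaCO₃ × 397,425 L = 23,450 g as CaCO₃.
Equivalents of H⁺ required: 23,450 ÷ 50 g/eq = 469 eq = 469 mol HCl.
Mass of HCl: 469 × 36.5 = 17,120 g.
Mass of 31.8% solution: 17,120 / 0.318 = 53,830 g.
Volume: 53,830 g ÷ 1.12 g/mL = 48,060 mL.

48.1 L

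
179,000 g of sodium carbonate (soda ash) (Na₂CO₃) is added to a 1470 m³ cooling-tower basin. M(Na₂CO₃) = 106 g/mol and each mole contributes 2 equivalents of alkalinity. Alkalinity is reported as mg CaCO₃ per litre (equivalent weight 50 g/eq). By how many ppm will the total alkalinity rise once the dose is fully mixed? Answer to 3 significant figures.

Volume: 1470 m³ = 1,470,000 L.
Moles of Na₂CO₃: 179,000 g ÷ 106 g/mol = 1689 mol → 3377 eq of alkalinity.
As CaCO₃: 3377 eq × 50 g/eq = 168,900 g.
Rise: 168,900 g / 1,470,000 L × 1000 = 114.9 mg/L.

115 ppm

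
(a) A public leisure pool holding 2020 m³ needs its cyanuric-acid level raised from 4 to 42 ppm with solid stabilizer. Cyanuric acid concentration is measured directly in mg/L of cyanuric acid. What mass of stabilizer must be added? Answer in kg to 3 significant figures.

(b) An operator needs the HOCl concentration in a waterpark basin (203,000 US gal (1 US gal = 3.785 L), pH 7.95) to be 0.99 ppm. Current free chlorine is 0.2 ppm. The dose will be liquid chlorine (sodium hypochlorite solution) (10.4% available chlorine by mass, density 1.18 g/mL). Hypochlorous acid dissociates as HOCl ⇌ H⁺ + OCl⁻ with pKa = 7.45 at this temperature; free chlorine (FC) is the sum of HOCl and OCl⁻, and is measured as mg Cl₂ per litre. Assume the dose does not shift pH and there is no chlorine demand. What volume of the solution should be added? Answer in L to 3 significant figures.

(a) 76.8 kg; (b) 24.5 L

(a) Volume: 2020 m³ = 2,020,000 L.
(a) CYA to add: (42 − 4) = 38 mg/L × 2,020,000 L = 76,760 g cyanuric acid.

(b) Volume: 203,000 US gal × 3.785 L/gal = 768,355 L.
(b) [OCl⁻]/[HOCl] = 10^(pH − pKa) = 10^(7.95 − 7.45) = 3.162; fraction as HOCl = 1/(1 + 3.162) = 0.2403.
(b) Free chlorine required for 0.99 ppm HOCl: 0.99 / 0.2403 = 4.121 ppm.
(b) FC to add: 4.121 − 0.2 = 3.921 mg/L as Cl₂.
(b) Cl₂ equivalent: 3.921 mg/L × 768,355 L = 3012 g.
(b) Product at 10.4% available Cl: 3012 / 0.104 = 28,970 g.
(b) Volume: 28,970 g ÷ 1.18 g/mL = 24,550 mL.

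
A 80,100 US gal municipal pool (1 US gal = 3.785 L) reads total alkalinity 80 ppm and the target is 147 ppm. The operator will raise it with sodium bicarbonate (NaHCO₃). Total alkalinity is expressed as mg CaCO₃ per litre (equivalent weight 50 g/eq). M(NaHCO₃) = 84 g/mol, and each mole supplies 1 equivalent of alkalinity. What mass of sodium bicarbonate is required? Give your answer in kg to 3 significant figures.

34.1 kg

Volume: 80,100 US gal × 3.785 L/gal = 303,178 L.
Alkalinity to add: (147 − 80) = 67 mg/L as CaCO₃ × 303,178 L = 20,310 g as CaCO₃.
Equivalents: 20,310 g ÷ 50 g/eq = 406.3 eq.
NaHCO₃ supplies 1 eq per mole → 406.3 mol.
Mass: 406.3 mol × 84 g/mol = 34,130 g.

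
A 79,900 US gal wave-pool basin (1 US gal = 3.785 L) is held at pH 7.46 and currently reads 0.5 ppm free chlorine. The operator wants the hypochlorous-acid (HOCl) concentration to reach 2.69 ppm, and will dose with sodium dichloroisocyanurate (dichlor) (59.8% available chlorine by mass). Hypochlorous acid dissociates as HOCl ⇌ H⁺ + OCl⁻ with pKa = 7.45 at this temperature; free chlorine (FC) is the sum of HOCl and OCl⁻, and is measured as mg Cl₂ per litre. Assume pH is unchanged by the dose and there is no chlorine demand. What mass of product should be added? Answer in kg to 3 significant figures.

2.50 kg

Volume: 79,900 US gal × 3.785 L/gal = 302,422 L.
[OCl⁻]/[HOCl] = 10^(pH − pKa) = 10^(7.46 − 7.45) = 1.023; fraction as HOCl = 1/(1 + 1.023) = 0.4942.
Free chlorine required for 2.69 ppm HOCl: 2.69 / 0.4942 = 5.443 ppm.
FC to add: 5.443 − 0.5 = 4.943 mg/L as Cl₂.
Cl₂ equivalent: 4.943 mg/L × 302,422 L = 1495 g.
Product at 59.8% available Cl: 1495 / 0.598 = 2500 g.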